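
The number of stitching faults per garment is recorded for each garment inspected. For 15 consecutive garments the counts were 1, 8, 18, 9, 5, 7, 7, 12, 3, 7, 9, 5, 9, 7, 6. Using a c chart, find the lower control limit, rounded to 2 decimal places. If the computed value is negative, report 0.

0.00

c̄ = (1 + 8 + 18 + 9 + 5 + 7 + 7 + 12 + 3 + 7 + 9 + 5 + 9 + 7 + 6) / 15 = 113 / 15 = 7.5333
LCL = c̄ − 3√c̄ = 7.5333 − 3 × 2.7447 = -0.7007 → 0 (cannot be negative)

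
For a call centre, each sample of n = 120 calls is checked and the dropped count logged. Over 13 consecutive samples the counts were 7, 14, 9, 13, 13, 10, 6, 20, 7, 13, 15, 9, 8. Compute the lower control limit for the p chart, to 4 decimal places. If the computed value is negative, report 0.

0.0130

p̄ = Σdᵢ / (k·n) = 144 / (13 × 120) = 0.09231
LCL = p̄ − 3·√(p̄(1−p̄)/n) = 0.09231 − 3 × 0.02642 = 0.01304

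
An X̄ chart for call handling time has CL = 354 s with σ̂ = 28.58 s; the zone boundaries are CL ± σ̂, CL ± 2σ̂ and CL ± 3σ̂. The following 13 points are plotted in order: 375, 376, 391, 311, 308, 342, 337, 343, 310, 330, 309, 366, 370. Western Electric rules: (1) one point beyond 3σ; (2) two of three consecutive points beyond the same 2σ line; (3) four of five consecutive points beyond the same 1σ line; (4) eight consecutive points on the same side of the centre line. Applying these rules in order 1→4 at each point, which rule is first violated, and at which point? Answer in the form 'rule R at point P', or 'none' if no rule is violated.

Zone of each point (C = within 1σ̂, B = 1σ̂–2σ̂, A = 2σ̂–3σ̂, * = beyond 3σ̂; sign = side of CL): 1:+C, 2:+C, 3:+B, 4:-B, 5:-B, 6:-C, 7:-C, 8:-C, 9:-B, 10:-C, 11:-B, 12:+C, 13:+C
Rule 4 (eight consecutive points on the same side of the centre line) is satisfied at point 11.

rule 4 at point 11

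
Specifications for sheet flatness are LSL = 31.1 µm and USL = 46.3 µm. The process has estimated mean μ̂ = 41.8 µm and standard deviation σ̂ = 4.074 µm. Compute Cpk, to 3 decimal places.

0.368

Cpu = (USL − μ̂) / (3σ̂) = (46.3 − 41.8) / (3 × 4.074) = 0.3682; Cpl = (μ̂ − LSL) / (3σ̂) = (41.8 − 31.1) / (3 × 4.074) = 0.8755; Cpk = min(Cpu, Cpl) = 0.3682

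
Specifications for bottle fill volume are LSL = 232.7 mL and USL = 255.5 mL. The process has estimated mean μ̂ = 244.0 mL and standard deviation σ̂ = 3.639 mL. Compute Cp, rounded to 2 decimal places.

1.04

Cp = (USL − LSL) / (6σ̂) = (255.5 − 232.7) / (6 × 3.639) = 22.8000 / 21.8340 = 1.0442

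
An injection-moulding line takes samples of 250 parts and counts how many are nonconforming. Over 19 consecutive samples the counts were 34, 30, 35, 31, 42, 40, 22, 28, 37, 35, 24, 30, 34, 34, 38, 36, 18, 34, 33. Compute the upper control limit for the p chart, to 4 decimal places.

p̄ = Σdᵢ / (k·n) = 615 / (19 × 250) = 0.12947
UCL = p̄ + 3·√(p̄(1−p̄)/n) = 0.12947 + 3 × √(0.12947×0.87053/250) = 0.12947 + 3 × 0.02123 = 0.19317

0.1932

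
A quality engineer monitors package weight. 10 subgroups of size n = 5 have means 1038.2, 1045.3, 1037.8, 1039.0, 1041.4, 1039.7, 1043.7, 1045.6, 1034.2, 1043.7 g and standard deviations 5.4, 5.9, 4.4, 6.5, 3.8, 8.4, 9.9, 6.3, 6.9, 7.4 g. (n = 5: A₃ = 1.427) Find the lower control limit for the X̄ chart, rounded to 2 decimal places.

X̄̄ = (1038.2 + 1045.3 + 1037.8 + 1039.0 + 1041.4 + 1039.7 + 1043.7 + 1045.6 + 1034.2 + 1043.7) / 10 = 1040.8600
s̄ = (5.4 + 5.9 + 4.4 + 6.5 + 3.8 + 8.4 + 9.9 + 6.3 + 6.9 + 7.4) / 10 = 6.4900
LCL = X̄̄ − A₃·s̄ = 1040.8600 − 1.427 × 6.4900 = 1031.5988

1031.60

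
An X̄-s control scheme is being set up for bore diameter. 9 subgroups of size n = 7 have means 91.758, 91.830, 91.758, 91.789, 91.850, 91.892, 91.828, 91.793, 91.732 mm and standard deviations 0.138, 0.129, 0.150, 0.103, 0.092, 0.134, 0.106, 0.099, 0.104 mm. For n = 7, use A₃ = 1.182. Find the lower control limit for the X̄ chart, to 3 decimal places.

X̄̄ = (91.758 + 91.830 + 91.758 + 91.789 + 91.850 + 91.892 + 91.828 + 91.793 + 91.732) / 9 = 91.8033
s̄ = (0.138 + 0.129 + 0.150 + 0.103 + 0.092 + 0.134 + 0.106 + 0.099 + 0.104) / 9 = 0.1172
LCL = X̄̄ − A₃·s̄ = 91.8033 − 1.182 × 0.1172 = 91.6648

91.665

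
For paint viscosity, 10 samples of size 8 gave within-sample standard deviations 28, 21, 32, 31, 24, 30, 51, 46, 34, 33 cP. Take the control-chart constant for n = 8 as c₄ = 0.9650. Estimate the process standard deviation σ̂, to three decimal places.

s̄ = (28 + 21 + 32 + 31 + 24 + 30 + 51 + 46 + 34 + 33) / 10 = 33.0000
σ̂ = s̄ / c₄ = 33.0000 / 0.9650 = 34.1969

34.197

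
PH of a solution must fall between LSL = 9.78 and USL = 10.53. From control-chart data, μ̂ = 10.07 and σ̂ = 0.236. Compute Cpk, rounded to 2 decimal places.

0.41

Cpu = (USL − μ̂) / (3σ̂) = (10.53 − 10.07) / (3 × 0.236) = 0.6497; Cpl = (μ̂ − LSL) / (3σ̂) = (10.07 − 9.78) / (3 × 0.236) = 0.4096; Cpk = min(Cpu, Cpl) = 0.4096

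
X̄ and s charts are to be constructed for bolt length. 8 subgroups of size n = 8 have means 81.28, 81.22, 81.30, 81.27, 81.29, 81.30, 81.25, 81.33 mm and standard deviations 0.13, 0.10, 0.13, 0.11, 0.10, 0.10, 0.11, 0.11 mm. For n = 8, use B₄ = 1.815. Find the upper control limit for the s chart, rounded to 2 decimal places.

s̄ = (0.13 + 0.10 + 0.13 + 0.11 + 0.10 + 0.10 + 0.11 + 0.11) / 8 = 0.1113
UCL_s = B₄·s̄ = 1.815 × 0.1113 = 0.2019

0.20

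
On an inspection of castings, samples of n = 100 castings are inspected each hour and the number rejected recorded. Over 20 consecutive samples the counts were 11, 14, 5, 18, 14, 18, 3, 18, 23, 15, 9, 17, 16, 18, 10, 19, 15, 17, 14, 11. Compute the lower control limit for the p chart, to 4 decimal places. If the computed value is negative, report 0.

p̄ = Σdᵢ / (k·n) = 285 / (20 × 100) = 0.14250
LCL = p̄ − 3·√(p̄(1−p̄)/n) = 0.14250 − 3 × 0.03496 = 0.03763

0.0376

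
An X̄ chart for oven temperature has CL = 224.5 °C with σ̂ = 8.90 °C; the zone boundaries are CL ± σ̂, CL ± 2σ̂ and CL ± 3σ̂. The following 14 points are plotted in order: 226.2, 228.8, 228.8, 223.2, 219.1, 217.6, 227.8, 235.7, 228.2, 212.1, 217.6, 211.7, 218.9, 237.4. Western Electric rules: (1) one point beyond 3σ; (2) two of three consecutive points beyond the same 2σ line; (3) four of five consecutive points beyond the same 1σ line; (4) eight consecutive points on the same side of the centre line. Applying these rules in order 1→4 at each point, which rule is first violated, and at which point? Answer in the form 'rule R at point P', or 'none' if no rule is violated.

none

Zone of each point (C = within 1σ̂, B = 1σ̂–2σ̂, A = 2σ̂–3σ̂, * = beyond 3σ̂; sign = side of CL): 1:+C, 2:+C, 3:+C, 4:-C, 5:-C, 6:-C, 7:+C, 8:+B, 9:+C, 10:-B, 11:-C, 12:-B, 13:-C, 14:+B
No rule fires across all 14 points.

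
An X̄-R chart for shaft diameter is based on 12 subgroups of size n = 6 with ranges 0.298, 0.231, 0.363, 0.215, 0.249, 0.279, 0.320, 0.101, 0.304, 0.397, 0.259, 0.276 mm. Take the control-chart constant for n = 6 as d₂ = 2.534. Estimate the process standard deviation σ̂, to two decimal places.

0.11

R̄ = (0.298 + 0.231 + 0.363 + 0.215 + 0.249 + 0.279 + 0.320 + 0.101 + 0.304 + 0.397 + 0.259 + 0.276) / 12 = 0.2743
σ̂ = R̄ / d₂ = 0.2743 / 2.534 = 0.1083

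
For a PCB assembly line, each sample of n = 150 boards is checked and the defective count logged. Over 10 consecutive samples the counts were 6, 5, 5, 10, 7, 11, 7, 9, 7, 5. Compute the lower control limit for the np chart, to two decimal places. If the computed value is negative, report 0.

0.00

p̄ = Σdᵢ / (k·n) = 72 / (10 × 150) = 0.04800
LCL = np̄ − 3·√(np̄(1−p̄)) = 7.2000 − 3 × 2.6181 = -0.6543 → 0 (negative, so LCL = 0)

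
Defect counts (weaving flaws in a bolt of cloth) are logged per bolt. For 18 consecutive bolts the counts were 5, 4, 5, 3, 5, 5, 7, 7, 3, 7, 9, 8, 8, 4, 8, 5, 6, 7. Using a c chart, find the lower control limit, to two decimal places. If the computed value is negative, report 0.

c̄ = (5 + 4 + 5 + 3 + 5 + 5 + 7 + 7 + 3 + 7 + 9 + 8 + 8 + 4 + 8 + 5 + 6 + 7) / 18 = 106 / 18 = 5.8889
LCL = c̄ − 3√c̄ = 5.8889 − 3 × 2.4267 = -1.3912 → 0 (cannot be negative)

0.00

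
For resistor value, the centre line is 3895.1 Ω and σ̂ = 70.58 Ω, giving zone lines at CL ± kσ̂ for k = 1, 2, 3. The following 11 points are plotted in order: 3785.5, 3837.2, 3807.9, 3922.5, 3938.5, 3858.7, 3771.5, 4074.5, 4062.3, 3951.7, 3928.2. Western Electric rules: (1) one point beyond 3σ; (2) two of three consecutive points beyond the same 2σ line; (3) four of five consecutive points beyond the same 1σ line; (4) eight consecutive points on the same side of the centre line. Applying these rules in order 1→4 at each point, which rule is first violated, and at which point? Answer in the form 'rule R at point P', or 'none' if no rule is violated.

Zone of each point (C = within 1σ̂, B = 1σ̂–2σ̂, A = 2σ̂–3σ̂, * = beyond 3σ̂; sign = side of CL): 1:-B, 2:-C, 3:-B, 4:+C, 5:+C, 6:-C, 7:-B, 8:+A, 9:+A, 10:+C, 11:+C
Rule 2 (two of three consecutive points beyond the same 2σ limit) is satisfied at point 9.

rule 2 at point 9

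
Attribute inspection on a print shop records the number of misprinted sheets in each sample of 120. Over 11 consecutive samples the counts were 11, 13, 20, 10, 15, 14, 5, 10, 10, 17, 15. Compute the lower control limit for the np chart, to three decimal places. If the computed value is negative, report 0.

p̄ = Σdᵢ / (k·n) = 140 / (11 × 120) = 0.10606
LCL = np̄ − 3·√(np̄(1−p̄)) = 12.7273 − 3 × 3.3730 = 2.6081

2.608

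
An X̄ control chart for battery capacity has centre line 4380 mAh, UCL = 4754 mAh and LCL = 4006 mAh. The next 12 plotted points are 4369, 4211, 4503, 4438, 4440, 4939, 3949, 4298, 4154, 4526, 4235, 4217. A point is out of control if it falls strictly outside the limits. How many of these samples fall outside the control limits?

2

Compare each point to [4006, 4754]: sample 6 = 4939 > UCL; sample 7 = 3949 < LCL.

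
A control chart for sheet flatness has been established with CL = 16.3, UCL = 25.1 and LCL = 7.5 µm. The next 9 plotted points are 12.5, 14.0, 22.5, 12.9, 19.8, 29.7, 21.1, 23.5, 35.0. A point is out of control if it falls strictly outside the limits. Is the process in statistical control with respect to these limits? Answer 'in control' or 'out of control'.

Compare each point to [7.5, 25.1]: sample 6 = 29.7 > UCL; sample 9 = 35.0 > UCL.

out of control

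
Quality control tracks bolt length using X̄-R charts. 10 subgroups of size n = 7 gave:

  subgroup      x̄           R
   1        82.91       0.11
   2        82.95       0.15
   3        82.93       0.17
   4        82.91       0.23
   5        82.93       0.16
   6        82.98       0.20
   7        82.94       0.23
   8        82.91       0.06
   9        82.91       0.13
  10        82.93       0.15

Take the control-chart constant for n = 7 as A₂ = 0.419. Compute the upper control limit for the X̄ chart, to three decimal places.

82.997

X̄̄ = (82.91 + 82.95 + 82.93 + 82.91 + 82.93 + 82.98 + 82.94 + 82.91 + 82.91 + 82.93) / 10 = 829.3000 / 10 = 82.9300
R̄ = (0.11 + 0.15 + 0.17 + 0.23 + 0.16 + 0.20 + 0.23 + 0.06 + 0.13 + 0.15) / 10 = 1.5900 / 10 = 0.1590
UCL = X̄̄ + A₂·R̄ = 82.9300 + 0.419 × 0.1590 = 82.9966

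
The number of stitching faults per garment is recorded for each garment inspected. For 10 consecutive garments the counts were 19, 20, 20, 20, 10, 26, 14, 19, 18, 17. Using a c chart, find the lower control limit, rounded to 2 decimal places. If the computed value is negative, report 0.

5.47

c̄ = (19 + 20 + 20 + 20 + 10 + 26 + 14 + 19 + 18 + 17) / 10 = 183 / 10 = 18.3000
LCL = c̄ − 3√c̄ = 18.3000 − 3 × 4.2778 = 5.4665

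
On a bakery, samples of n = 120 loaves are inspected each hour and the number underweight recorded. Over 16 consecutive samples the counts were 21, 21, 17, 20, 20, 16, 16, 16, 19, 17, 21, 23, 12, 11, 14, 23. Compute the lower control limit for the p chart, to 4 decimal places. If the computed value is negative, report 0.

0.0518

p̄ = Σdᵢ / (k·n) = 287 / (16 × 120) = 0.14948
LCL = p̄ − 3·√(p̄(1−p̄)/n) = 0.14948 − 3 × 0.03255 = 0.05183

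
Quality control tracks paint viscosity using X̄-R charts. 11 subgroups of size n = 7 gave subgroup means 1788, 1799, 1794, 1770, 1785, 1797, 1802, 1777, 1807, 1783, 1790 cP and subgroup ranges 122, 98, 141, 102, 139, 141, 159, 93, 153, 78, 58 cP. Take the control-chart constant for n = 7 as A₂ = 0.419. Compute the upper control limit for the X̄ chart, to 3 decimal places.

X̄̄ = (1788 + 1799 + 1794 + 1770 + 1785 + 1797 + 1802 + 1777 + 1807 + 1783 + 1790) / 11 = 19692.0000 / 11 = 1790.1818
R̄ = (122 + 98 + 141 + 102 + 139 + 141 + 159 + 93 + 153 + 78 + 58) / 11 = 1284.0000 / 11 = 116.7273
UCL = X̄̄ + A₂·R̄ = 1790.1818 + 0.419 × 116.7273 = 1839.0905

1839.091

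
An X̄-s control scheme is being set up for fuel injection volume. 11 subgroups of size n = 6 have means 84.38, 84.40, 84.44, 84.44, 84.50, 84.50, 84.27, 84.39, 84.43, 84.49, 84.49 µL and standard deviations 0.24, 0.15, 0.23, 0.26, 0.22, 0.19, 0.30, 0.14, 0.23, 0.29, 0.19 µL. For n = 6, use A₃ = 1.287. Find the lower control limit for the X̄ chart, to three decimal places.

84.145

X̄̄ = (84.38 + 84.40 + 84.44 + 84.44 + 84.50 + 84.50 + 84.27 + 84.39 + 84.43 + 84.49 + 84.49) / 11 = 84.4300
s̄ = (0.24 + 0.15 + 0.23 + 0.26 + 0.22 + 0.19 + 0.30 + 0.14 + 0.23 + 0.29 + 0.19) / 11 = 0.2218
LCL = X̄̄ − A₃·s̄ = 84.4300 − 1.287 × 0.2218 = 84.1445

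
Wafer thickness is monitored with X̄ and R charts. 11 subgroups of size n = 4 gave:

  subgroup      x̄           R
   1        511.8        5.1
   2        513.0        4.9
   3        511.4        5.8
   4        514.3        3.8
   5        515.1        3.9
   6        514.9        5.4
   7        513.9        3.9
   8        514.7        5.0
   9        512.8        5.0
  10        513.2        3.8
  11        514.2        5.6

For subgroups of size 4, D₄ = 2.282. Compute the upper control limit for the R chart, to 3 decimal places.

10.829

R̄ = (5.1 + 4.9 + 5.8 + 3.8 + 3.9 + 5.4 + 3.9 + 5.0 + 5.0 + 3.8 + 5.6) / 11 = 52.2000 / 11 = 4.7455
UCL_R = D₄·R̄ = 2.282 × 4.7455 = 10.8291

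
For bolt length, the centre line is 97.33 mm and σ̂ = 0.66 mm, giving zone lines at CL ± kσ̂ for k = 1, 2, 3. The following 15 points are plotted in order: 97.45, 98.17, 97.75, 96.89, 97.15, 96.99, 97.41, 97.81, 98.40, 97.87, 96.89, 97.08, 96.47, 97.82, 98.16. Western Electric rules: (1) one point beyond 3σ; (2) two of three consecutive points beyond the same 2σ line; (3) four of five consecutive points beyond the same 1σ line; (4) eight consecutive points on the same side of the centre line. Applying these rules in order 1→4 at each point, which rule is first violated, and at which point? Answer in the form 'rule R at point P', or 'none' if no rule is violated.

Zone of each point (C = within 1σ̂, B = 1σ̂–2σ̂, A = 2σ̂–3σ̂, * = beyond 3σ̂; sign = side of CL): 1:+C, 2:+B, 3:+C, 4:-C, 5:-C, 6:-C, 7:+C, 8:+C, 9:+B, 10:+C, 11:-C, 12:-C, 13:-B, 14:+C, 15:+B
No rule fires across all 15 points.

none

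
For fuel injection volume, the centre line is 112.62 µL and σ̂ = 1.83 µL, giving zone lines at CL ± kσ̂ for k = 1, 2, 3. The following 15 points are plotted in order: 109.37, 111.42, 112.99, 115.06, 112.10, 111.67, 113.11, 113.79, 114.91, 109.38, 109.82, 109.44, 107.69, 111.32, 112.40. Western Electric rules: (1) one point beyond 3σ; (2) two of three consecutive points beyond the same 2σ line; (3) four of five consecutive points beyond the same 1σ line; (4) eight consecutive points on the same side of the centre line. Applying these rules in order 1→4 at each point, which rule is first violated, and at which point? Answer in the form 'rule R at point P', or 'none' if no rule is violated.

Zone of each point (C = within 1σ̂, B = 1σ̂–2σ̂, A = 2σ̂–3σ̂, * = beyond 3σ̂; sign = side of CL): 1:-B, 2:-C, 3:+C, 4:+B, 5:-C, 6:-C, 7:+C, 8:+C, 9:+B, 10:-B, 11:-B, 12:-B, 13:-A, 14:-C, 15:-C
Rule 3 (four of five consecutive points beyond the same 1σ limit) is satisfied at point 13.

rule 3 at point 13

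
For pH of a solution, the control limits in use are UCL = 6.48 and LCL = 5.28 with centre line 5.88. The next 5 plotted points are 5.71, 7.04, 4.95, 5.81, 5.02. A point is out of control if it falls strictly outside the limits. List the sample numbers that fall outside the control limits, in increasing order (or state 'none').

2, 3, 5

Compare each point to [5.28, 6.48]: sample 2 = 7.04 > UCL; sample 3 = 4.95 < LCL; sample 5 = 5.02 < LCL.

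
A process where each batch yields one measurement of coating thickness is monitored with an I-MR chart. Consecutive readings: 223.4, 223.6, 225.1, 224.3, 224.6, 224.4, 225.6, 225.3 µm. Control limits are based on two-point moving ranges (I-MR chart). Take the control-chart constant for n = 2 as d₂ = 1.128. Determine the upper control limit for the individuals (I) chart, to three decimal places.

226.247

X̄ = (223.4 + 223.6 + 225.1 + 224.3 + 224.6 + 224.4 + 225.6 + 225.3) / 8 = 224.5375
Moving ranges: 0.2, 1.5, 0.8, 0.3, 0.2, 1.2, 0.3; M̄R̄ = 4.5000 / 7 = 0.6429
UCL = X̄ + 3·M̄R̄/d₂ = 224.5375 + 3 × 0.6429 / 1.128 = 226.2472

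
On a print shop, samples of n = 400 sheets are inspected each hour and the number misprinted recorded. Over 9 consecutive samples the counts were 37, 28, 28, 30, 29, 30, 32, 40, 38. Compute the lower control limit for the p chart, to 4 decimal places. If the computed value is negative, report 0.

p̄ = Σdᵢ / (k·n) = 292 / (9 × 400) = 0.08111
LCL = p̄ − 3·√(p̄(1−p̄)/n) = 0.08111 − 3 × 0.01365 = 0.04016

0.0402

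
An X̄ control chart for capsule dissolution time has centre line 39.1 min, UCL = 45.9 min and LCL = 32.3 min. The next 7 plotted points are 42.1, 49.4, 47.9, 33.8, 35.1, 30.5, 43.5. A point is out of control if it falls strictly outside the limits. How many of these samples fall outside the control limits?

Compare each point to [32.3, 45.9]: sample 2 = 49.4 > UCL; sample 3 = 47.9 > UCL; sample 6 = 30.5 < LCL.

3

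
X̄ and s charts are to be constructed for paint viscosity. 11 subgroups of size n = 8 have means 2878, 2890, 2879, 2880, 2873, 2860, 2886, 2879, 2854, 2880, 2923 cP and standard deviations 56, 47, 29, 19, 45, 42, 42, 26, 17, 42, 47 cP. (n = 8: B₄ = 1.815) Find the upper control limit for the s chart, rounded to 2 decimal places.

67.98

s̄ = (56 + 47 + 29 + 19 + 45 + 42 + 42 + 26 + 17 + 42 + 47) / 11 = 37.4545
UCL_s = B₄·s̄ = 1.815 × 37.4545 = 67.9800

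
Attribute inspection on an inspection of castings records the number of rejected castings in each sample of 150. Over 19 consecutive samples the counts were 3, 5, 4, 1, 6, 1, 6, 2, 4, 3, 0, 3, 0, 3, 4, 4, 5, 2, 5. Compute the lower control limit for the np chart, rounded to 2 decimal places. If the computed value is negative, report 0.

p̄ = Σdᵢ / (k·n) = 61 / (19 × 150) = 0.02140
LCL = np̄ − 3·√(np̄(1−p̄)) = 3.2105 − 3 × 1.7725 = -2.1070 → 0 (negative, so LCL = 0)

0.00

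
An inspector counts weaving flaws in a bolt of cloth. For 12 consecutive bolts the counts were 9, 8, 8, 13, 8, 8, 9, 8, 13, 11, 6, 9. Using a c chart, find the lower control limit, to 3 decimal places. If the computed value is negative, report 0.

c̄ = (9 + 8 + 8 + 13 + 8 + 8 + 9 + 8 + 13 + 11 + 6 + 9) / 12 = 110 / 12 = 9.1667
LCL = c̄ − 3√c̄ = 9.1667 − 3 × 3.0277 = 0.0837

0.084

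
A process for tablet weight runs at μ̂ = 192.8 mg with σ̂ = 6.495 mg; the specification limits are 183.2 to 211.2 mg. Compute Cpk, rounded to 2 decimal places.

0.49

Cpu = (USL − μ̂) / (3σ̂) = (211.2 − 192.8) / (3 × 6.495) = 0.9443; Cpl = (μ̂ − LSL) / (3σ̂) = (192.8 − 183.2) / (3 × 6.495) = 0.4927; Cpk = min(Cpu, Cpl) = 0.4927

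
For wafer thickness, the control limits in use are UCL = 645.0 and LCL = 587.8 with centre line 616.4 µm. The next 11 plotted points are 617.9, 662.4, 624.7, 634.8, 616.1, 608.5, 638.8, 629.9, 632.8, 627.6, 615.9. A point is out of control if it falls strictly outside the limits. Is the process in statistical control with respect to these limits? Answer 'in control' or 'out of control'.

out of control

Compare each point to [587.8, 645.0]: sample 2 = 662.4 > UCL.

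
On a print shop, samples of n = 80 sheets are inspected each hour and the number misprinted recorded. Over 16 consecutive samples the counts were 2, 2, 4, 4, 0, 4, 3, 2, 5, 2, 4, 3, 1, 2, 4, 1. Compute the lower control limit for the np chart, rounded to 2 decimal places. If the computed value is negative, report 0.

0.00

p̄ = Σdᵢ / (k·n) = 43 / (16 × 80) = 0.03359
LCL = np̄ − 3·√(np̄(1−p̄)) = 2.6875 − 3 × 1.6116 = -2.1473 → 0 (negative, so LCL = 0)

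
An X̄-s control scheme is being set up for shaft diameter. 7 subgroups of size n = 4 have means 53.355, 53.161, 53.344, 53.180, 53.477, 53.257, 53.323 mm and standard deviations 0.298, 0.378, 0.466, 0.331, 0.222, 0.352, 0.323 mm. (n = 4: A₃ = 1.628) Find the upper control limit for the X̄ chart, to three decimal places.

X̄̄ = (53.355 + 53.161 + 53.344 + 53.180 + 53.477 + 53.257 + 53.323) / 7 = 53.2996
s̄ = (0.298 + 0.378 + 0.466 + 0.331 + 0.222 + 0.352 + 0.323) / 7 = 0.3386
UCL = X̄̄ + A₃·s̄ = 53.2996 + 1.628 × 0.3386 = 53.8508

53.851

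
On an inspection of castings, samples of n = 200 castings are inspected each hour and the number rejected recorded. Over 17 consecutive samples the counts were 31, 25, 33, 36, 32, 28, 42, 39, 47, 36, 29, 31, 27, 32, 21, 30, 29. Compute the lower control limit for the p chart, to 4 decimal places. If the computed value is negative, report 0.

0.0832

p̄ = Σdᵢ / (k·n) = 548 / (17 × 200) = 0.16118
LCL = p̄ − 3·√(p̄(1−p̄)/n) = 0.16118 − 3 × 0.02600 = 0.08318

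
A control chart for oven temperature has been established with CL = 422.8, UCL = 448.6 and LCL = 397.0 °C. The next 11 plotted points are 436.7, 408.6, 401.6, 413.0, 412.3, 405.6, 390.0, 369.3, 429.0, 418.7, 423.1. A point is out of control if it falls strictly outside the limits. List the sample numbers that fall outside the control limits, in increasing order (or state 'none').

Compare each point to [397.0, 448.6]: sample 7 = 390.0 < LCL; sample 8 = 369.3 < LCL.

7, 8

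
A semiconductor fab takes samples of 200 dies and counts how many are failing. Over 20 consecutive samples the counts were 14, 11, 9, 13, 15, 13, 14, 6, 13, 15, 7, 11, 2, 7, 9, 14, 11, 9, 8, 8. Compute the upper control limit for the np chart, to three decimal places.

19.891

p̄ = Σdᵢ / (k·n) = 209 / (20 × 200) = 0.05225
UCL = np̄ + 3·√(np̄(1−p̄)) = 10.4500 + 3 × √(10.4500×0.94775) = 10.4500 + 3 × 3.1471 = 19.8912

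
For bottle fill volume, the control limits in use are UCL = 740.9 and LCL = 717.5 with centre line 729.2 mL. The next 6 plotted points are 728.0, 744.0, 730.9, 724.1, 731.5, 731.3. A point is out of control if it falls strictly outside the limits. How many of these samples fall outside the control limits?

Compare each point to [717.5, 740.9]: sample 2 = 744.0 > UCL.

1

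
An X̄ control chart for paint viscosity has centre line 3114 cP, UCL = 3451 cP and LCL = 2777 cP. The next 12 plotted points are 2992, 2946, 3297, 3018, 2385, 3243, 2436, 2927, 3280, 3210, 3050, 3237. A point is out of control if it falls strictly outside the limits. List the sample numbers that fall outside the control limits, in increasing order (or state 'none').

Compare each point to [2777, 3451]: sample 5 = 2385 < LCL; sample 7 = 2436 < LCL.

5, 7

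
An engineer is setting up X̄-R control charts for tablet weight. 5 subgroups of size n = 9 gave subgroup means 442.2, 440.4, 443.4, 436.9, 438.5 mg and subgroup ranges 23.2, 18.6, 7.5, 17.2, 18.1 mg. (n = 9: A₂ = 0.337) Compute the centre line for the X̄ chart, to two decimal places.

X̄̄ = (442.2 + 440.4 + 443.4 + 436.9 + 438.5) / 5 = 2201.4000 / 5 = 440.2800
CL = X̄̄ = 440.2800

440.28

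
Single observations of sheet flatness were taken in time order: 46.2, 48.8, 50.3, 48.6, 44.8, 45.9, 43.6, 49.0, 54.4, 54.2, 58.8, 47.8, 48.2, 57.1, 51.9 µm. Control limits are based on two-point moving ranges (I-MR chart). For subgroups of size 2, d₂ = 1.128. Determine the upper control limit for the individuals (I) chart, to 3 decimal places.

X̄ = (46.2 + 48.8 + 50.3 + 48.6 + 44.8 + 45.9 + 43.6 + 49.0 + 54.4 + 54.2 + 58.8 + 47.8 + 48.2 + 57.1 + 51.9) / 15 = 49.9733
Moving ranges: 2.6, 1.5, 1.7, 3.8, 1.1, 2.3, 5.4, 5.4, 0.2, 4.6, 11.0, 0.4, 8.9, 5.2; M̄R̄ = 54.1000 / 14 = 3.8643
UCL = X̄ + 3·M̄R̄/d₂ = 49.9733 + 3 × 3.8643 / 1.128 = 60.2507

60.251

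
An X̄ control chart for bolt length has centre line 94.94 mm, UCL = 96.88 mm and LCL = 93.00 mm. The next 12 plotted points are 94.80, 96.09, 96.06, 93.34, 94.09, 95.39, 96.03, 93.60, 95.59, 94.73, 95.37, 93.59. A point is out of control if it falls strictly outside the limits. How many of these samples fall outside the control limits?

All 12 points lie within [93.00, 96.88].

0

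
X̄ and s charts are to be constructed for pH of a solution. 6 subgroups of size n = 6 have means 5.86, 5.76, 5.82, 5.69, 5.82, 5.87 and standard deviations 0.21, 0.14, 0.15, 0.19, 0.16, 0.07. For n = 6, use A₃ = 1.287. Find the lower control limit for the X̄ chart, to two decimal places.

5.61

X̄̄ = (5.86 + 5.76 + 5.82 + 5.69 + 5.82 + 5.87) / 6 = 5.8033
s̄ = (0.21 + 0.14 + 0.15 + 0.19 + 0.16 + 0.07) / 6 = 0.1533
LCL = X̄̄ − A₃·s̄ = 5.8033 − 1.287 × 0.1533 = 5.6060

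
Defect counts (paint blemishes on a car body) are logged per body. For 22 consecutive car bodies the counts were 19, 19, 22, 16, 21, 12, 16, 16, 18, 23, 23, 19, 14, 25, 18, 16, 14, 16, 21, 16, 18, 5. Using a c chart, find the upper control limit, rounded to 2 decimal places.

30.17

c̄ = (19 + 19 + 22 + 16 + 21 + 12 + 16 + 16 + 18 + 23 + 23 + 19 + 14 + 25 + 18 + 16 + 14 + 16 + 21 + 16 + 18 + 5) / 22 = 387 / 22 = 17.5909
UCL = c̄ + 3√c̄ = 17.5909 + 3 × √17.5909 = 17.5909 + 3 × 4.1942 = 30.1734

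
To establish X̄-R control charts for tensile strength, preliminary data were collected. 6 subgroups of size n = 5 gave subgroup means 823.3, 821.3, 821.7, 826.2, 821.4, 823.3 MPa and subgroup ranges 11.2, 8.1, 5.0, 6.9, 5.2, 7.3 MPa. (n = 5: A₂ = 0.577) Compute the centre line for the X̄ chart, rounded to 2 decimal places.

X̄̄ = (823.3 + 821.3 + 821.7 + 826.2 + 821.4 + 823.3) / 6 = 4937.2000 / 6 = 822.8667
CL = X̄̄ = 822.8667

822.87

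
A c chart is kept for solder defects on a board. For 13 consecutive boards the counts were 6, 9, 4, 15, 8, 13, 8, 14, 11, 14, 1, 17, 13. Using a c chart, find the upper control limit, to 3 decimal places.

19.826

c̄ = (6 + 9 + 4 + 15 + 8 + 13 + 8 + 14 + 11 + 14 + 1 + 17 + 13) / 13 = 133 / 13 = 10.2308
UCL = c̄ + 3√c̄ = 10.2308 + 3 × √10.2308 = 10.2308 + 3 × 3.1986 = 19.8264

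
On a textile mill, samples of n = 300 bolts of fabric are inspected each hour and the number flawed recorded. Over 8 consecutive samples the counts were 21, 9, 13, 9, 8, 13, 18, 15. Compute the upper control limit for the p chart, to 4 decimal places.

0.0798

p̄ = Σdᵢ / (k·n) = 106 / (8 × 300) = 0.04417
UCL = p̄ + 3·√(p̄(1−p̄)/n) = 0.04417 + 3 × √(0.04417×0.95583/300) = 0.04417 + 3 × 0.01186 = 0.07975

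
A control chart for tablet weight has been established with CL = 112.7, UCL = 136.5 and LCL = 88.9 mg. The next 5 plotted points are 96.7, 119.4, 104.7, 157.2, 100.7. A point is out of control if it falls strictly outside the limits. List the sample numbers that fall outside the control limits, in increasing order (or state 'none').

4

Compare each point to [88.9, 136.5]: sample 4 = 157.2 > UCL.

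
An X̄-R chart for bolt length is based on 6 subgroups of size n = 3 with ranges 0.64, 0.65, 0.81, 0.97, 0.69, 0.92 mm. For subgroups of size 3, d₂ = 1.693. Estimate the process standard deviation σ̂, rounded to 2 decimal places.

R̄ = (0.64 + 0.65 + 0.81 + 0.97 + 0.69 + 0.92) / 6 = 0.7800
σ̂ = R̄ / d₂ = 0.7800 / 1.693 = 0.4607

0.46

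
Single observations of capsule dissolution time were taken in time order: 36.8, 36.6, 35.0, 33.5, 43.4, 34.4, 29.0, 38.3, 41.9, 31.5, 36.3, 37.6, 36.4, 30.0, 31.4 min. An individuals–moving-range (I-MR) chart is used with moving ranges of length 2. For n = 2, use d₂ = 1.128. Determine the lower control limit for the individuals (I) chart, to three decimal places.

22.935

X̄ = (36.8 + 36.6 + 35.0 + 33.5 + 43.4 + 34.4 + 29.0 + 38.3 + 41.9 + 31.5 + 36.3 + 37.6 + 36.4 + 30.0 + 31.4) / 15 = 35.4733
Moving ranges: 0.2, 1.6, 1.5, 9.9, 9.0, 5.4, 9.3, 3.6, 10.4, 4.8, 1.3, 1.2, 6.4, 1.4; M̄R̄ = 66.0000 / 14 = 4.7143
LCL = X̄ − 3·M̄R̄/d₂ = 35.4733 − 3 × 4.7143 / 1.128 = 22.9353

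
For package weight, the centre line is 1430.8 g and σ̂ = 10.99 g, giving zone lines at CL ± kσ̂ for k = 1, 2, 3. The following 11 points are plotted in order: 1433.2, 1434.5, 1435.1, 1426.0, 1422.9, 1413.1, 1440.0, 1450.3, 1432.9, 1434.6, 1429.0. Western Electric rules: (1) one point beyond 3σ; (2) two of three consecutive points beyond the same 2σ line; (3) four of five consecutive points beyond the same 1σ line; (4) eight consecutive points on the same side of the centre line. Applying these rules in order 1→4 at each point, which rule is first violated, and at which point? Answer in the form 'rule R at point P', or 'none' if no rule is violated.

Zone of each point (C = within 1σ̂, B = 1σ̂–2σ̂, A = 2σ̂–3σ̂, * = beyond 3σ̂; sign = side of CL): 1:+C, 2:+C, 3:+C, 4:-C, 5:-C, 6:-B, 7:+C, 8:+B, 9:+C, 10:+C, 11:-C
No rule fires across all 11 points.

none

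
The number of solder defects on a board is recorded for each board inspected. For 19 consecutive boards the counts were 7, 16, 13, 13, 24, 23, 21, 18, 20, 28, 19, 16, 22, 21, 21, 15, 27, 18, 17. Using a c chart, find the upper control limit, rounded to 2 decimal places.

c̄ = (7 + 16 + 13 + 13 + 24 + 23 + 21 + 18 + 20 + 28 + 19 + 16 + 22 + 21 + 21 + 15 + 27 + 18 + 17) / 19 = 359 / 19 = 18.8947
UCL = c̄ + 3√c̄ = 18.8947 + 3 × √18.8947 = 18.8947 + 3 × 4.3468 = 31.9352

31.94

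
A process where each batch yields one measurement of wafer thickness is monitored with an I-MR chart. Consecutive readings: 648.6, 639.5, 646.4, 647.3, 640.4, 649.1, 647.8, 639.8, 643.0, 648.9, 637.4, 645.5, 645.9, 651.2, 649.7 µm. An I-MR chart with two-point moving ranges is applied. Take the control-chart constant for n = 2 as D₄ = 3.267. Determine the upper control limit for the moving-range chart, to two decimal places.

18.13

Moving ranges: 9.1, 6.9, 0.9, 6.9, 8.7, 1.3, 8.0, 3.2, 5.9, 11.5, 8.1, 0.4, 5.3, 1.5; M̄R̄ = 77.7000 / 14 = 5.5500
UCL_MR = D₄·M̄R̄ = 3.267 × 5.5500 = 18.1319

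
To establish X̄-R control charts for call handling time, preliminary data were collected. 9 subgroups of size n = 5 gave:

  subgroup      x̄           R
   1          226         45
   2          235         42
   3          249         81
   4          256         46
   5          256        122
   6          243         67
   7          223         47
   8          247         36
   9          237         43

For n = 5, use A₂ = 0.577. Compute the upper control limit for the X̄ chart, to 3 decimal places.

275.248

X̄̄ = (226 + 235 + 249 + 256 + 256 + 243 + 223 + 247 + 237) / 9 = 2172.0000 / 9 = 241.3333
R̄ = (45 + 42 + 81 + 46 + 122 + 67 + 47 + 36 + 43) / 9 = 529.0000 / 9 = 58.7778
UCL = X̄̄ + A₂·R̄ = 241.3333 + 0.577 × 58.7778 = 275.2481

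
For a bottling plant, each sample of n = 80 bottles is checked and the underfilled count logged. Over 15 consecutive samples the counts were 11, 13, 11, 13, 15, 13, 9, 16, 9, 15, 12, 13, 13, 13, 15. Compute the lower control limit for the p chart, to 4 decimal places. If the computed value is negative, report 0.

0.0365

p̄ = Σdᵢ / (k·n) = 191 / (15 × 80) = 0.15917
LCL = p̄ − 3·√(p̄(1−p̄)/n) = 0.15917 − 3 × 0.04090 = 0.03646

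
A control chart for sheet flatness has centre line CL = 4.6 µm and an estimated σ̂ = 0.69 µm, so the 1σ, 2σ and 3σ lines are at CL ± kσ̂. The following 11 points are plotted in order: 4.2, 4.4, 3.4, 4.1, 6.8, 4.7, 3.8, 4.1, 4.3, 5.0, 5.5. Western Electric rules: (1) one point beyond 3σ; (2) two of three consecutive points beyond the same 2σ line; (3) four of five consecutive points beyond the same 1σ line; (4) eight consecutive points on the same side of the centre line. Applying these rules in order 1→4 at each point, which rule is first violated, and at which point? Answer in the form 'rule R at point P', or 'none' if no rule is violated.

rule 1 at point 5

Zone of each point (C = within 1σ̂, B = 1σ̂–2σ̂, A = 2σ̂–3σ̂, * = beyond 3σ̂; sign = side of CL): 1:-C, 2:-C, 3:-B, 4:-C, 5:+*, 6:+C, 7:-B, 8:-C, 9:-C, 10:+C, 11:+B
Rule 1 (one point beyond the 3σ limits) is satisfied at point 5.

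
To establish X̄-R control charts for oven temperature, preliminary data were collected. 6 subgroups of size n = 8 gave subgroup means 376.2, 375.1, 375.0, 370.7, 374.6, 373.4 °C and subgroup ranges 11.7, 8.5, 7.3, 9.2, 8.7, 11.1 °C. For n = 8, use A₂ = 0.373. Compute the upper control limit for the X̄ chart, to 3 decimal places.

377.679

X̄̄ = (376.2 + 375.1 + 375.0 + 370.7 + 374.6 + 373.4) / 6 = 2245.0000 / 6 = 374.1667
R̄ = (11.7 + 8.5 + 7.3 + 9.2 + 8.7 + 11.1) / 6 = 56.5000 / 6 = 9.4167
UCL = X̄̄ + A₂·R̄ = 374.1667 + 0.373 × 9.4167 = 377.6791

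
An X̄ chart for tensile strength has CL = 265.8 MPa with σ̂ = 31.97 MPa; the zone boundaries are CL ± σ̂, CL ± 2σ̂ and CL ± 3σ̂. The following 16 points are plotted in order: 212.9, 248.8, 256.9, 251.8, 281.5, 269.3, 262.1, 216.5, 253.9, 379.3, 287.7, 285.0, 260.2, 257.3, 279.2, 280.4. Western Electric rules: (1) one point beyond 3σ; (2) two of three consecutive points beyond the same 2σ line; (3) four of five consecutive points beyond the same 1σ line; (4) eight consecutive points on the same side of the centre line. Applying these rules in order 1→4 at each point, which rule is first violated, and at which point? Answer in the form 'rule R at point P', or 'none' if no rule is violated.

Zone of each point (C = within 1σ̂, B = 1σ̂–2σ̂, A = 2σ̂–3σ̂, * = beyond 3σ̂; sign = side of CL): 1:-B, 2:-C, 3:-C, 4:-C, 5:+C, 6:+C, 7:-C, 8:-B, 9:-C, 10:+*, 11:+C, 12:+C, 13:-C, 14:-C, 15:+C, 16:+C
Rule 1 (one point beyond the 3σ limits) is satisfied at point 10.

rule 1 at point 10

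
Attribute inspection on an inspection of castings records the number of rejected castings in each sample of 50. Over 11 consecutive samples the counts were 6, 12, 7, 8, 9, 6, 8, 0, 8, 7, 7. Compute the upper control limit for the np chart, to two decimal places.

14.49

p̄ = Σdᵢ / (k·n) = 78 / (11 × 50) = 0.14182
UCL = np̄ + 3·√(np̄(1−p̄)) = 7.0909 + 3 × √(7.0909×0.85818) = 7.0909 + 3 × 2.4668 = 14.4914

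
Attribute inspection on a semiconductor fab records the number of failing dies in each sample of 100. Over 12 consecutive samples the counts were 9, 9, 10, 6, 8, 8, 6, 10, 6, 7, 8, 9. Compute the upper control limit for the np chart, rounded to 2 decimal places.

16.14

p̄ = Σdᵢ / (k·n) = 96 / (12 × 100) = 0.08000
UCL = np̄ + 3·√(np̄(1−p̄)) = 8.0000 + 3 × √(8.0000×0.92000) = 8.0000 + 3 × 2.7129 = 16.1388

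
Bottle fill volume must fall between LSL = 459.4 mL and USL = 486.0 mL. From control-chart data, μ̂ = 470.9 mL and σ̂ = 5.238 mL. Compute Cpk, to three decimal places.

0.732

Cpu = (USL − μ̂) / (3σ̂) = (486.0 − 470.9) / (3 × 5.238) = 0.9609; Cpl = (μ̂ − LSL) / (3σ̂) = (470.9 − 459.4) / (3 × 5.238) = 0.7318; Cpk = min(Cpu, Cpl) = 0.7318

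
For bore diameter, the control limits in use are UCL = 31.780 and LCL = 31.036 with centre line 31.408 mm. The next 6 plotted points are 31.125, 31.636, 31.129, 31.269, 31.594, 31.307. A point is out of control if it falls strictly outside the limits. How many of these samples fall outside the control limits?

All 6 points lie within [31.036, 31.780].

0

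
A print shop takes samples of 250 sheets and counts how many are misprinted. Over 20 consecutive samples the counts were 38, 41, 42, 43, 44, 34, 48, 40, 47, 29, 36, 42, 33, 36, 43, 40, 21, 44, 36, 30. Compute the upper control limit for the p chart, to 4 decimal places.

0.2218

p̄ = Σdᵢ / (k·n) = 767 / (20 × 250) = 0.15340
UCL = p̄ + 3·√(p̄(1−p̄)/n) = 0.15340 + 3 × √(0.15340×0.84660/250) = 0.15340 + 3 × 0.02279 = 0.22178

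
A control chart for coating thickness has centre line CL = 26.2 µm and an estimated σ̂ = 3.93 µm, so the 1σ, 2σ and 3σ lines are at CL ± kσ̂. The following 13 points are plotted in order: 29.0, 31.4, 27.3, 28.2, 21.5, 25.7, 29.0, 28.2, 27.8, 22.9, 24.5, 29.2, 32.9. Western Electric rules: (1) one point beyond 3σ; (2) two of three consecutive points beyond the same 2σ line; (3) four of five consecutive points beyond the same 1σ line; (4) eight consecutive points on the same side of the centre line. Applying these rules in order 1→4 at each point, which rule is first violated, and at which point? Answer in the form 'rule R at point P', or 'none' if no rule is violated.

none

Zone of each point (C = within 1σ̂, B = 1σ̂–2σ̂, A = 2σ̂–3σ̂, * = beyond 3σ̂; sign = side of CL): 1:+C, 2:+B, 3:+C, 4:+C, 5:-B, 6:-C, 7:+C, 8:+C, 9:+C, 10:-C, 11:-C, 12:+C, 13:+B
No rule fires across all 13 points.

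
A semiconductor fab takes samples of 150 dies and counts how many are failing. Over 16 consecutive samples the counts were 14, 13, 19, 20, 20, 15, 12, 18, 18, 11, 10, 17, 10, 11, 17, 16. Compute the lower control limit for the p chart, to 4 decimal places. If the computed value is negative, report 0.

0.0268

p̄ = Σdᵢ / (k·n) = 241 / (16 × 150) = 0.10042
LCL = p̄ − 3·√(p̄(1−p̄)/n) = 0.10042 − 3 × 0.02454 = 0.02680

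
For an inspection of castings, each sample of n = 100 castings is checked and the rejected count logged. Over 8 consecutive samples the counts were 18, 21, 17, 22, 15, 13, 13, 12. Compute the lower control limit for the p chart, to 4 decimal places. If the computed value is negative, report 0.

p̄ = Σdᵢ / (k·n) = 131 / (8 × 100) = 0.16375
LCL = p̄ − 3·√(p̄(1−p̄)/n) = 0.16375 − 3 × 0.03700 = 0.05274

0.0527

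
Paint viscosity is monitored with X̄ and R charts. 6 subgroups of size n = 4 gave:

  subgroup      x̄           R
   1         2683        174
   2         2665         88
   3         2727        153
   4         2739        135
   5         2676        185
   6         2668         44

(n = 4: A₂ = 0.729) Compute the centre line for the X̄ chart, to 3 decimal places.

2693.000

X̄̄ = (2683 + 2665 + 2727 + 2739 + 2676 + 2668) / 6 = 16158.0000 / 6 = 2693.0000
CL = X̄̄ = 2693.0000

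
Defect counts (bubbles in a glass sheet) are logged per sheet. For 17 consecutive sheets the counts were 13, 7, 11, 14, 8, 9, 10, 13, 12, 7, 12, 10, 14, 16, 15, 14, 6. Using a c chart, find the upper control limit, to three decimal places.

21.291

c̄ = (13 + 7 + 11 + 14 + 8 + 9 + 10 + 13 + 12 + 7 + 12 + 10 + 14 + 16 + 15 + 14 + 6) / 17 = 191 / 17 = 11.2353
UCL = c̄ + 3√c̄ = 11.2353 + 3 × √11.2353 = 11.2353 + 3 × 3.3519 = 21.2910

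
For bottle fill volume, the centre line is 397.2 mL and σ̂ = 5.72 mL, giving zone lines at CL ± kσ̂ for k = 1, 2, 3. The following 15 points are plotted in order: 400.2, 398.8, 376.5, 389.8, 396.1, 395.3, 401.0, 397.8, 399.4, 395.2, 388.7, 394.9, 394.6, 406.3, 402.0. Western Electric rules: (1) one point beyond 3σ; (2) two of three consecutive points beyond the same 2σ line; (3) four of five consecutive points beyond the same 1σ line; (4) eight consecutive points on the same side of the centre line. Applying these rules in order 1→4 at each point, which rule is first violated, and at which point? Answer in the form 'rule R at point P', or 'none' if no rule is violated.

Zone of each point (C = within 1σ̂, B = 1σ̂–2σ̂, A = 2σ̂–3σ̂, * = beyond 3σ̂; sign = side of CL): 1:+C, 2:+C, 3:-*, 4:-B, 5:-C, 6:-C, 7:+C, 8:+C, 9:+C, 10:-C, 11:-B, 12:-C, 13:-C, 14:+B, 15:+C
Rule 1 (one point beyond the 3σ limits) is satisfied at point 3.

rule 1 at point 3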